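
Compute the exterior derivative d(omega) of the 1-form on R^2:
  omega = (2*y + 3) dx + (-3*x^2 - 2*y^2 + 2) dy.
d(omega) = (-6*x - 2) dx ∧ dy

For a 1-form omega = sum_i f_i dx_i, the exterior derivative is
  d(omega) = sum_{i < j} (∂f_j/∂x_i - ∂f_i/∂x_j) dx_i ∧ dx_j.
  coefficient of dx ∧ dy: ∂f_2/∂x - ∂f_1/∂y = ∂(-3*x^2 - 2*y^2 + 2)/∂x - ∂(2*y + 3)/∂y = -6*x - 2
Assembling: d(omega) = (-6*x - 2) dx ∧ dy.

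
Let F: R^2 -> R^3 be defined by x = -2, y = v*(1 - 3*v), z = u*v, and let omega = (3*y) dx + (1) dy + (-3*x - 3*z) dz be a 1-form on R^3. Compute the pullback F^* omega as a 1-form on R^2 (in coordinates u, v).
F^* omega = (3*v*(-u*v + 2)) du + (-3*u^2*v + 6*u - 6*v + 1) dv

Using F^*(f dg) = (f ∘ F) d(g ∘ F), substitute each coordinate x_i by F_i(u, v) in f_i, and replace dx_i by d F_i = (∂F_i/∂u) du + (∂F_i/∂v) dv.
  For the x component: f_1(F) = 3*v*(1 - 3*v); d F_1 = (0) du + (0) dv
  For the y component: f_2(F) = 1; d F_2 = (0) du + (1 - 6*v) dv
  For the z component: f_3(F) = -3*u*v + 6; d F_3 = (v) du + (u) dv
Combining and collecting du, dv coefficients:
  coeff of du: 3*v*(-u*v + 2)
  coeff of dv: -3*u^2*v + 6*u - 6*v + 1
F^* omega = (3*v*(-u*v + 2)) du + (-3*u^2*v + 6*u - 6*v + 1) dv.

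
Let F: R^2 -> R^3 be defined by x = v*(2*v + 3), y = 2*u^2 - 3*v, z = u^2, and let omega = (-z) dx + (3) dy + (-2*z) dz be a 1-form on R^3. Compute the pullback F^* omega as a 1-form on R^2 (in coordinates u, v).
F^* omega = (4*u*(3 - u^2)) du + (-4*u^2*v - 3*u^2 - 9) dv

Using F^*(f dg) = (f ∘ F) d(g ∘ F), substitute each coordinate x_i by F_i(u, v) in f_i, and replace dx_i by d F_i = (∂F_i/∂u) du + (∂F_i/∂v) dv.
  For the x component: f_1(F) = -u^2; d F_1 = (0) du + (4*v + 3) dv
  For the y component: f_2(F) = 3; d F_2 = (4*u) du + (-3) dv
  For the z component: f_3(F) = -2*u^2; d F_3 = (2*u) du + (0) dv
Combining and collecting du, dv coefficients:
  coeff of du: 4*u*(3 - u^2)
  coeff of dv: -4*u^2*v - 3*u^2 - 9
F^* omega = (4*u*(3 - u^2)) du + (-4*u^2*v - 3*u^2 - 9) dv.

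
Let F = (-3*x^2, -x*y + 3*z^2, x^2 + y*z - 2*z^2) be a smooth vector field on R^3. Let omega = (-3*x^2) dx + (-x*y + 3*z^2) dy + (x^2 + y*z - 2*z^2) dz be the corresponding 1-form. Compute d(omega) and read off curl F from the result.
d(omega) = (-5*z) dy ∧ dz + (-2*x) dz ∧ dx + (-y) dx ∧ dy; curl F = (-5*z, -2*x, -y)

d omega = sum_{i<j} (∂f_j/∂x_i - ∂f_i/∂x_j) dx_i ∧ dx_j. Under the identification (dy ∧ dz, dz ∧ dx, dx ∧ dy) ↔ (e_x, e_y, e_z), the coefficients are exactly the components of curl F. Compute:
  ∂R/∂y - ∂Q/∂z = (z) - (6*z) = -5*z
  ∂P/∂z - ∂R/∂x = (0) - (2*x) = -2*x
  ∂Q/∂x - ∂P/∂y = (-y) - (0) = -y.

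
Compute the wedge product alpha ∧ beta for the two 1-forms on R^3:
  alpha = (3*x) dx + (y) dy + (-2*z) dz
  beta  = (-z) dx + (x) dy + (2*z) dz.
alpha ∧ beta = (3*x^2 + y*z) dx ∧ dy + (2*z*(3*x - z)) dx ∧ dz + (2*z*(x + y)) dy ∧ dz

Distribute the wedge, using dx_i ∧ dx_j = -dx_j ∧ dx_i and dx_i ∧ dx_i = 0. For each pair (i, j) with i < j, the coefficient of dx_i ∧ dx_j in alpha ∧ beta is (alpha_i * beta_j - alpha_j * beta_i). Collecting: alpha ∧ beta = (3*x^2 + y*z) dx ∧ dy + (2*z*(3*x - z)) dx ∧ dz + (2*z*(x + y)) dy ∧ dz.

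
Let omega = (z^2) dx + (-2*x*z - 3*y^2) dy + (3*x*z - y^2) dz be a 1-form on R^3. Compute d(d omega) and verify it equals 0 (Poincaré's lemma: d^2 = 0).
d(d omega) = 0

Step 1: d omega = sum_{i<j} (∂f_j/∂x_i - ∂f_i/∂x_j) dx_i ∧ dx_j:
  coeff of dx ∧ dy: -2*z
  coeff of dx ∧ dz: z
  coeff of dy ∧ dz: 2*x - 2*y
Step 2: Apply d again to each 2-form coefficient. The only possible 3-form in R^3 is dx ∧ dy ∧ dz, with coefficient
  ∂(coeff of dy∧dz)/∂x - ∂(coeff of dx∧dz)/∂y + ∂(coeff of dx∧dy)/∂z
  = ∂/∂x (2*x - 2*y) - ∂/∂y (z) + ∂/∂z (-2*z).
Each of these terms simplifies to sums of mixed partials that cancel in pairs. The result is 0 (by equality of mixed partials for smooth functions — Schwarz / Clairaut).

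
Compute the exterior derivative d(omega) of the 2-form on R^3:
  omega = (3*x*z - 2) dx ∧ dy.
d(omega) = (3*x) dx ∧ dy ∧ dz

For a 2-form omega = sum_{i<j} g_{ij} dx_i ∧ dx_j, the exterior derivative is
  d(omega) = sum_{i<j} d(g_{ij}) ∧ dx_i ∧ dx_j = sum_{i<j, k} (∂g_{ij}/∂x_k) dx_k ∧ dx_i ∧ dx_j.
Expand each term, using dx_k ∧ dx_i ∧ dx_j = sgn(permutation) dx_{(a)} ∧ dx_{(b)} ∧ dx_{(c)} with (a < b < c) sorted:
  d(3*x*z - 2) includes (∂/∂z)(3*x*z - 2) dz = (3*x) dz, which multiplied by dx ∧ dy gives (3*x) dx ∧ dy ∧ dz
Collecting like 3-forms: d(omega) = (3*x) dx ∧ dy ∧ dz.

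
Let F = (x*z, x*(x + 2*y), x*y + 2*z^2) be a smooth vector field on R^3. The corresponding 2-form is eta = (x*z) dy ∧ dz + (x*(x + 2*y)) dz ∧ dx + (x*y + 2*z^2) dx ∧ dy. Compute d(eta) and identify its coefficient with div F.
d(eta) = (2*x + 5*z) dx ∧ dy ∧ dz; div F = 2*x + 5*z

For a 2-form in R^3 of the form above, applying d gives a 3-form with coefficient ∂P/∂x + ∂Q/∂y + ∂R/∂z:
  ∂P/∂x = z
  ∂Q/∂y = 2*x
  ∂R/∂z = 4*z
Sum = 2*x + 5*z, which is exactly div F.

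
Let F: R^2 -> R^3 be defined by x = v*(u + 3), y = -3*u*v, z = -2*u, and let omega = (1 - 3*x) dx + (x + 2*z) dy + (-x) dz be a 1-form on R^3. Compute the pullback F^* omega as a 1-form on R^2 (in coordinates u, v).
F^* omega = (v*(-6*u*v + 14*u - 18*v + 7)) du + (-6*u^2*v + 12*u^2 - 27*u*v + u - 27*v + 3) dv

Using F^*(f dg) = (f ∘ F) d(g ∘ F), substitute each coordinate x_i by F_i(u, v) in f_i, and replace dx_i by d F_i = (∂F_i/∂u) du + (∂F_i/∂v) dv.
  For the x component: f_1(F) = -3*u*v - 9*v + 1; d F_1 = (v) du + (u + 3) dv
  For the y component: f_2(F) = u*v - 4*u + 3*v; d F_2 = (-3*v) du + (-3*u) dv
  For the z component: f_3(F) = v*(-u - 3); d F_3 = (-2) du + (0) dv
Combining and collecting du, dv coefficients:
  coeff of du: v*(-6*u*v + 14*u - 18*v + 7)
  coeff of dv: -6*u^2*v + 12*u^2 - 27*u*v + u - 27*v + 3
F^* omega = (v*(-6*u*v + 14*u - 18*v + 7)) du + (-6*u^2*v + 12*u^2 - 27*u*v + u - 27*v + 3) dv.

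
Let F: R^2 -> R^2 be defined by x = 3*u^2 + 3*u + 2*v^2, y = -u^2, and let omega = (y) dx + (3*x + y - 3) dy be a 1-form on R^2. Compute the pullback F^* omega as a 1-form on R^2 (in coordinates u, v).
F^* omega = (u*(-22*u^2 - 21*u - 12*v^2 + 6)) du + (-4*u^2*v) dv

Using F^*(f dg) = (f ∘ F) d(g ∘ F), substitute each coordinate x_i by F_i(u, v) in f_i, and replace dx_i by d F_i = (∂F_i/∂u) du + (∂F_i/∂v) dv.
  For the x component: f_1(F) = -u^2; d F_1 = (6*u + 3) du + (4*v) dv
  For the y component: f_2(F) = 8*u^2 + 9*u + 6*v^2 - 3; d F_2 = (-2*u) du + (0) dv
Combining and collecting du, dv coefficients:
  coeff of du: u*(-22*u^2 - 21*u - 12*v^2 + 6)
  coeff of dv: -4*u^2*v
F^* omega = (u*(-22*u^2 - 21*u - 12*v^2 + 6)) du + (-4*u^2*v) dv.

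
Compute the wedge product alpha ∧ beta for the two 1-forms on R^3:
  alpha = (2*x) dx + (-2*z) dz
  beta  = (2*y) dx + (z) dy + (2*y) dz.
alpha ∧ beta = (2*x*z) dx ∧ dy + (4*y*(x + z)) dx ∧ dz + (2*z^2) dy ∧ dz

Distribute the wedge, using dx_i ∧ dx_j = -dx_j ∧ dx_i and dx_i ∧ dx_i = 0. For each pair (i, j) with i < j, the coefficient of dx_i ∧ dx_j in alpha ∧ beta is (alpha_i * beta_j - alpha_j * beta_i). Collecting: alpha ∧ beta = (2*x*z) dx ∧ dy + (4*y*(x + z)) dx ∧ dz + (2*z^2) dy ∧ dz.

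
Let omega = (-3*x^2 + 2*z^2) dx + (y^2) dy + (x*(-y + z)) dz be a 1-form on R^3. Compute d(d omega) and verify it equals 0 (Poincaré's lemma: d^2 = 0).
d(d omega) = 0

Step 1: d omega = sum_{i<j} (∂f_j/∂x_i - ∂f_i/∂x_j) dx_i ∧ dx_j:
  coeff of dx ∧ dy: 0
  coeff of dx ∧ dz: -y - 3*z
  coeff of dy ∧ dz: -x
Step 2: Apply d again to each 2-form coefficient. The only possible 3-form in R^3 is dx ∧ dy ∧ dz, with coefficient
  ∂(coeff of dy∧dz)/∂x - ∂(coeff of dx∧dz)/∂y + ∂(coeff of dx∧dy)/∂z
  = ∂/∂x (-x) - ∂/∂y (-y - 3*z) + ∂/∂z (0).
Each of these terms simplifies to sums of mixed partials that cancel in pairs. The result is 0 (by equality of mixed partials for smooth functions — Schwarz / Clairaut).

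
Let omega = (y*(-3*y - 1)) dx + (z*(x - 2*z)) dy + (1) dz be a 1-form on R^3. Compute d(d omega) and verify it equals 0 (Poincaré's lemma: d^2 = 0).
d(d omega) = 0

Step 1: d omega = sum_{i<j} (∂f_j/∂x_i - ∂f_i/∂x_j) dx_i ∧ dx_j:
  coeff of dx ∧ dy: 6*y + z + 1
  coeff of dx ∧ dz: 0
  coeff of dy ∧ dz: -x + 4*z
Step 2: Apply d again to each 2-form coefficient. The only possible 3-form in R^3 is dx ∧ dy ∧ dz, with coefficient
  ∂(coeff of dy∧dz)/∂x - ∂(coeff of dx∧dz)/∂y + ∂(coeff of dx∧dy)/∂z
  = ∂/∂x (-x + 4*z) - ∂/∂y (0) + ∂/∂z (6*y + z + 1).
Each of these terms simplifies to sums of mixed partials that cancel in pairs. The result is 0 (by equality of mixed partials for smooth functions — Schwarz / Clairaut).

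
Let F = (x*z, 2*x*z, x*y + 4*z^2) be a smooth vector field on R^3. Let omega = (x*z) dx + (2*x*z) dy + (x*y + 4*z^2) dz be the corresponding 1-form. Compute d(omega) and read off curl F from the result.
d(omega) = (-x) dy ∧ dz + (x - y) dz ∧ dx + (2*z) dx ∧ dy; curl F = (-x, x - y, 2*z)

d omega = sum_{i<j} (∂f_j/∂x_i - ∂f_i/∂x_j) dx_i ∧ dx_j. Under the identification (dy ∧ dz, dz ∧ dx, dx ∧ dy) ↔ (e_x, e_y, e_z), the coefficients are exactly the components of curl F. Compute:
  ∂R/∂y - ∂Q/∂z = (x) - (2*x) = -x
  ∂P/∂z - ∂R/∂x = (x) - (y) = x - y
  ∂Q/∂x - ∂P/∂y = (2*z) - (0) = 2*z.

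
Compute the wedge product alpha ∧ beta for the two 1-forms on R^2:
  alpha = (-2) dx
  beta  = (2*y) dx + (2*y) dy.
alpha ∧ beta = (-4*y) dx ∧ dy

Distribute the wedge, using dx_i ∧ dx_j = -dx_j ∧ dx_i and dx_i ∧ dx_i = 0. For each pair (i, j) with i < j, the coefficient of dx_i ∧ dx_j in alpha ∧ beta is (alpha_i * beta_j - alpha_j * beta_i). Collecting: alpha ∧ beta = (-4*y) dx ∧ dy.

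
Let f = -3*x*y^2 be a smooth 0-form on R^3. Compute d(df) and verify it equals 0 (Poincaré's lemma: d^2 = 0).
d(df) = 0

Step 1: df = sum_i (∂f/∂x_i) dx_i = (-3*y^2) dx + (-6*x*y) dy + (0) dz.
Step 2: Apply d again. Using the 1-form formula, the coefficient of dx ∧ dy in d(df) is ∂^2 f/∂x ∂y - ∂^2 f/∂y ∂x = (-6*y) - (-6*y) = 0 (equality of mixed partials for smooth f).
Similarly for dx ∧ dz and dy ∧ dz — all coefficients vanish. So d(df) = 0.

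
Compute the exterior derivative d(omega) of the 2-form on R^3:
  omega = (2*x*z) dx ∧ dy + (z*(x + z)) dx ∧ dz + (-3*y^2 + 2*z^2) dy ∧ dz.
d(omega) = (2*x) dx ∧ dy ∧ dz

For a 2-form omega = sum_{i<j} g_{ij} dx_i ∧ dx_j, the exterior derivative is
  d(omega) = sum_{i<j} d(g_{ij}) ∧ dx_i ∧ dx_j = sum_{i<j, k} (∂g_{ij}/∂x_k) dx_k ∧ dx_i ∧ dx_j.
Expand each term, using dx_k ∧ dx_i ∧ dx_j = sgn(permutation) dx_{(a)} ∧ dx_{(b)} ∧ dx_{(c)} with (a < b < c) sorted:
  d(2*x*z) includes (∂/∂z)(2*x*z) dz = (2*x) dz, which multiplied by dx ∧ dy gives (2*x) dx ∧ dy ∧ dz
Collecting like 3-forms: d(omega) = (2*x) dx ∧ dy ∧ dz.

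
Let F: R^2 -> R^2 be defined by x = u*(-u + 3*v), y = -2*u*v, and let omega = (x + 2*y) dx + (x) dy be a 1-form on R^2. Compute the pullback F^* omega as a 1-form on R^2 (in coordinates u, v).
F^* omega = (u*(2*u^2 + u*v - 9*v^2)) du + (u^2*(-u - 9*v)) dv

Using F^*(f dg) = (f ∘ F) d(g ∘ F), substitute each coordinate x_i by F_i(u, v) in f_i, and replace dx_i by d F_i = (∂F_i/∂u) du + (∂F_i/∂v) dv.
  For the x component: f_1(F) = u*(-u - v); d F_1 = (-2*u + 3*v) du + (3*u) dv
  For the y component: f_2(F) = u*(-u + 3*v); d F_2 = (-2*v) du + (-2*u) dv
Combining and collecting du, dv coefficients:
  coeff of du: u*(2*u^2 + u*v - 9*v^2)
  coeff of dv: u^2*(-u - 9*v)
F^* omega = (u*(2*u^2 + u*v - 9*v^2)) du + (u^2*(-u - 9*v)) dv.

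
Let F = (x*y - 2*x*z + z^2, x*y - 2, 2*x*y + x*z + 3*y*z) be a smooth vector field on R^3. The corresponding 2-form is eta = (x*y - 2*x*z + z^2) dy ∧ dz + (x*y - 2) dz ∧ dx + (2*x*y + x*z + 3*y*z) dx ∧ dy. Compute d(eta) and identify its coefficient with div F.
d(eta) = (2*x + 4*y - 2*z) dx ∧ dy ∧ dz; div F = 2*x + 4*y - 2*z

For a 2-form in R^3 of the form above, applying d gives a 3-form with coefficient ∂P/∂x + ∂Q/∂y + ∂R/∂z:
  ∂P/∂x = y - 2*z
  ∂Q/∂y = x
  ∂R/∂z = x + 3*y
Sum = 2*x + 4*y - 2*z, which is exactly div F.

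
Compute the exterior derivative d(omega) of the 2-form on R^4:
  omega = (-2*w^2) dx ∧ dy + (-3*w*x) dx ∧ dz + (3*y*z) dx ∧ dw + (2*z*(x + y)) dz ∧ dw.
d(omega) = (-4*w - 3*z) dx ∧ dy ∧ dw + (-3*x - 3*y + 2*z) dx ∧ dz ∧ dw + (2*z) dy ∧ dz ∧ dw

For a 2-form omega = sum_{i<j} g_{ij} dx_i ∧ dx_j, the exterior derivative is
  d(omega) = sum_{i<j} d(g_{ij}) ∧ dx_i ∧ dx_j = sum_{i<j, k} (∂g_{ij}/∂x_k) dx_k ∧ dx_i ∧ dx_j.
Expand each term, using dx_k ∧ dx_i ∧ dx_j = sgn(permutation) dx_{(a)} ∧ dx_{(b)} ∧ dx_{(c)} with (a < b < c) sorted:
  d(-2*w^2) includes (∂/∂w)(-2*w^2) dw = (-4*w) dw, which multiplied by dx ∧ dy gives (-4*w) dx ∧ dy ∧ dw
  d(-3*w*x) includes (∂/∂w)(-3*w*x) dw = (-3*x) dw, which multiplied by dx ∧ dz gives (-3*x) dx ∧ dz ∧ dw
  d(3*y*z) includes (∂/∂y)(3*y*z) dy = (3*z) dy, which multiplied by dx ∧ dw gives (-3*z) dx ∧ dy ∧ dw
  d(3*y*z) includes (∂/∂z)(3*y*z) dz = (3*y) dz, which multiplied by dx ∧ dw gives (-3*y) dx ∧ dz ∧ dw
  d(2*z*(x + y)) includes (∂/∂x)(2*z*(x + y)) dx = (2*z) dx, which multiplied by dz ∧ dw gives (2*z) dx ∧ dz ∧ dw
  d(2*z*(x + y)) includes (∂/∂y)(2*z*(x + y)) dy = (2*z) dy, which multiplied by dz ∧ dw gives (2*z) dy ∧ dz ∧ dw
Collecting like 3-forms: d(omega) = (-4*w - 3*z) dx ∧ dy ∧ dw + (-3*x - 3*y + 2*z) dx ∧ dz ∧ dw + (2*z) dy ∧ dz ∧ dw.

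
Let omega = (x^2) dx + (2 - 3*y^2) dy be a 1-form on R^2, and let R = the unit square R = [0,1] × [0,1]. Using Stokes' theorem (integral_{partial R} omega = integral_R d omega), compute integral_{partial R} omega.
integral_(partial R) omega = 0

Stokes: integral_partial_R omega = integral_R d omega with d omega = (∂Q/∂x - ∂P/∂y) dx ∧ dy.
  ∂Q/∂x = 0
  ∂P/∂y = 0
  integrand = ∂Q/∂x - ∂P/∂y = 0.
Integrating over R: integral_0^1 integral_0^1 (0) dx dy = 0.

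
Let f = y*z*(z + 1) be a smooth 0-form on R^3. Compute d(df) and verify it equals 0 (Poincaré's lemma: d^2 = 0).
d(df) = 0

Step 1: df = sum_i (∂f/∂x_i) dx_i = (0) dx + (z*(z + 1)) dy + (y*(2*z + 1)) dz.
Step 2: Apply d again. Using the 1-form formula, the coefficient of dx ∧ dy in d(df) is ∂^2 f/∂x ∂y - ∂^2 f/∂y ∂x = (0) - (0) = 0 (equality of mixed partials for smooth f).
Similarly for dx ∧ dz and dy ∧ dz — all coefficients vanish. So d(df) = 0.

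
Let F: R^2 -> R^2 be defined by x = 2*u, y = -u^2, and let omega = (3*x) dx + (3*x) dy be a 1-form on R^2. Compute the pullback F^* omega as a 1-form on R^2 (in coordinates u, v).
F^* omega = (12*u*(1 - u)) du

Using F^*(f dg) = (f ∘ F) d(g ∘ F), substitute each coordinate x_i by F_i(u, v) in f_i, and replace dx_i by d F_i = (∂F_i/∂u) du + (∂F_i/∂v) dv.
  For the x component: f_1(F) = 6*u; d F_1 = (2) du + (0) dv
  For the y component: f_2(F) = 6*u; d F_2 = (-2*u) du + (0) dv
Combining and collecting du, dv coefficients:
  coeff of du: 12*u*(1 - u)
  coeff of dv: 0
F^* omega = (12*u*(1 - u)) du.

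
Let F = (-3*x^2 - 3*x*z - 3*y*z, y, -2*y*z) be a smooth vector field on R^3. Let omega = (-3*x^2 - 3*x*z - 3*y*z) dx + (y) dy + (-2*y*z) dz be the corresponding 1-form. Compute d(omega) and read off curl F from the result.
d(omega) = (-2*z) dy ∧ dz + (-3*x - 3*y) dz ∧ dx + (3*z) dx ∧ dy; curl F = (-2*z, -3*x - 3*y, 3*z)

d omega = sum_{i<j} (∂f_j/∂x_i - ∂f_i/∂x_j) dx_i ∧ dx_j. Under the identification (dy ∧ dz, dz ∧ dx, dx ∧ dy) ↔ (e_x, e_y, e_z), the coefficients are exactly the components of curl F. Compute:
  ∂R/∂y - ∂Q/∂z = (-2*z) - (0) = -2*z
  ∂P/∂z - ∂R/∂x = (-3*x - 3*y) - (0) = -3*x - 3*y
  ∂Q/∂x - ∂P/∂y = (0) - (-3*z) = 3*z.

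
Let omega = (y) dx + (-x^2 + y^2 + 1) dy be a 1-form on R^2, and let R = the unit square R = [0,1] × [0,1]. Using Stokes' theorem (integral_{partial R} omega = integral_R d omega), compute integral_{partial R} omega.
integral_(partial R) omega = -2

Stokes: integral_partial_R omega = integral_R d omega with d omega = (∂Q/∂x - ∂P/∂y) dx ∧ dy.
  ∂Q/∂x = -2*x
  ∂P/∂y = 1
  integrand = ∂Q/∂x - ∂P/∂y = -2*x - 1.
Integrating over R: integral_0^1 integral_0^1 (-2*x - 1) dx dy = -2.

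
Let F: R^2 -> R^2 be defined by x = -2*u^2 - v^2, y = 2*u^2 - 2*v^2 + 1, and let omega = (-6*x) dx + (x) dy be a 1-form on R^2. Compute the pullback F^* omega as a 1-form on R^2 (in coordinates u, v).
F^* omega = (28*u*(-2*u^2 - v^2)) du + (8*v*(-2*u^2 - v^2)) dv

Using F^*(f dg) = (f ∘ F) d(g ∘ F), substitute each coordinate x_i by F_i(u, v) in f_i, and replace dx_i by d F_i = (∂F_i/∂u) du + (∂F_i/∂v) dv.
  For the x component: f_1(F) = 12*u^2 + 6*v^2; d F_1 = (-4*u) du + (-2*v) dv
  For the y component: f_2(F) = -2*u^2 - v^2; d F_2 = (4*u) du + (-4*v) dv
Combining and collecting du, dv coefficients:
  coeff of du: 28*u*(-2*u^2 - v^2)
  coeff of dv: 8*v*(-2*u^2 - v^2)
F^* omega = (28*u*(-2*u^2 - v^2)) du + (8*v*(-2*u^2 - v^2)) dv.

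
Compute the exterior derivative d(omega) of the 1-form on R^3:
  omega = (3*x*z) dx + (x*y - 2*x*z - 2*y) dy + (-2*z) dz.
d(omega) = (y - 2*z) dx ∧ dy + (-3*x) dx ∧ dz + (2*x) dy ∧ dz

For a 1-form omega = sum_i f_i dx_i, the exterior derivative is
  d(omega) = sum_{i < j} (∂f_j/∂x_i - ∂f_i/∂x_j) dx_i ∧ dx_j.
  coefficient of dx ∧ dy: ∂f_2/∂x - ∂f_1/∂y = ∂(x*y - 2*x*z - 2*y)/∂x - ∂(3*x*z)/∂y = y - 2*z
  coefficient of dx ∧ dz: ∂f_3/∂x - ∂f_1/∂z = ∂(-2*z)/∂x - ∂(3*x*z)/∂z = -3*x
  coefficient of dy ∧ dz: ∂f_3/∂y - ∂f_2/∂z = ∂(-2*z)/∂y - ∂(x*y - 2*x*z - 2*y)/∂z = 2*x
Assembling: d(omega) = (y - 2*z) dx ∧ dy + (-3*x) dx ∧ dz + (2*x) dy ∧ dz.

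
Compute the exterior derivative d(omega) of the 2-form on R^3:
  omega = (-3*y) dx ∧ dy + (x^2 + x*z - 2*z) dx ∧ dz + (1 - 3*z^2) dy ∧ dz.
d(omega) = 0

For a 2-form omega = sum_{i<j} g_{ij} dx_i ∧ dx_j, the exterior derivative is
  d(omega) = sum_{i<j} d(g_{ij}) ∧ dx_i ∧ dx_j = sum_{i<j, k} (∂g_{ij}/∂x_k) dx_k ∧ dx_i ∧ dx_j.
Expand each term, using dx_k ∧ dx_i ∧ dx_j = sgn(permutation) dx_{(a)} ∧ dx_{(b)} ∧ dx_{(c)} with (a < b < c) sorted:

Collecting like 3-forms: d(omega) = 0.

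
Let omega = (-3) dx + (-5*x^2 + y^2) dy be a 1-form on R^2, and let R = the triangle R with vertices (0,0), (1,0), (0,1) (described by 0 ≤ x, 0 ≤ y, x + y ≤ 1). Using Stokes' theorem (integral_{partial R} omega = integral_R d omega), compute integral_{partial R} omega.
integral_(partial R) omega = -5/3

Stokes: integral_partial_R omega = integral_R d omega with d omega = (∂Q/∂x - ∂P/∂y) dx ∧ dy.
  ∂Q/∂x = -10*x
  ∂P/∂y = 0
  integrand = ∂Q/∂x - ∂P/∂y = -10*x.
Integrating over R: integral_0^1 integral_0^{1-x} (-10*x) dy dx = -5/3.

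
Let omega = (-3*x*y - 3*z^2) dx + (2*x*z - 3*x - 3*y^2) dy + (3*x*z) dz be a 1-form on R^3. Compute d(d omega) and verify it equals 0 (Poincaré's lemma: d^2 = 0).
d(d omega) = 0

Step 1: d omega = sum_{i<j} (∂f_j/∂x_i - ∂f_i/∂x_j) dx_i ∧ dx_j:
  coeff of dx ∧ dy: 3*x + 2*z - 3
  coeff of dx ∧ dz: 9*z
  coeff of dy ∧ dz: -2*x
Step 2: Apply d again to each 2-form coefficient. The only possible 3-form in R^3 is dx ∧ dy ∧ dz, with coefficient
  ∂(coeff of dy∧dz)/∂x - ∂(coeff of dx∧dz)/∂y + ∂(coeff of dx∧dy)/∂z
  = ∂/∂x (-2*x) - ∂/∂y (9*z) + ∂/∂z (3*x + 2*z - 3).
Each of these terms simplifies to sums of mixed partials that cancel in pairs. The result is 0 (by equality of mixed partials for smooth functions — Schwarz / Clairaut).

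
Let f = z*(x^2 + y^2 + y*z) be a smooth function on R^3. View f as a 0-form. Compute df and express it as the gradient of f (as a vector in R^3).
df = (2*x*z) dx + (z*(2*y + z)) dy + (x^2 + y^2 + 2*y*z) dz; grad f = (2*x*z, z*(2*y + z), x^2 + y^2 + 2*y*z)

For a 0-form f, d f = (∂f/∂x) dx + (∂f/∂y) dy + (∂f/∂z) dz. The components of the vector representation are exactly the entries of grad f in Cartesian coordinates:
  ∂f/∂x = 2*x*z
  ∂f/∂y = z*(2*y + z)
  ∂f/∂z = x^2 + y^2 + 2*y*z.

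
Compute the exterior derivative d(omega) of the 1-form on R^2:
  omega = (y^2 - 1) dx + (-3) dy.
d(omega) = (-2*y) dx ∧ dy

For a 1-form omega = sum_i f_i dx_i, the exterior derivative is
  d(omega) = sum_{i < j} (∂f_j/∂x_i - ∂f_i/∂x_j) dx_i ∧ dx_j.
  coefficient of dx ∧ dy: ∂f_2/∂x - ∂f_1/∂y = ∂(-3)/∂x - ∂(y^2 - 1)/∂y = -2*y
Assembling: d(omega) = (-2*y) dx ∧ dy.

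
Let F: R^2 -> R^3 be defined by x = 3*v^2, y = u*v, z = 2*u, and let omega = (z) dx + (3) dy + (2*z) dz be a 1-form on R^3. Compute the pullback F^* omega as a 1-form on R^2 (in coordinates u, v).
F^* omega = (8*u + 3*v) du + (3*u*(4*v + 1)) dv

Using F^*(f dg) = (f ∘ F) d(g ∘ F), substitute each coordinate x_i by F_i(u, v) in f_i, and replace dx_i by d F_i = (∂F_i/∂u) du + (∂F_i/∂v) dv.
  For the x component: f_1(F) = 2*u; d F_1 = (0) du + (6*v) dv
  For the y component: f_2(F) = 3; d F_2 = (v) du + (u) dv
  For the z component: f_3(F) = 4*u; d F_3 = (2) du + (0) dv
Combining and collecting du, dv coefficients:
  coeff of du: 8*u + 3*v
  coeff of dv: 3*u*(4*v + 1)
F^* omega = (8*u + 3*v) du + (3*u*(4*v + 1)) dv.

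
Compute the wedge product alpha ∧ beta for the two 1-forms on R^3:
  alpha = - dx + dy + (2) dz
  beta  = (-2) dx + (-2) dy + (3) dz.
alpha ∧ beta = (4) dx ∧ dy + (1) dx ∧ dz + (7) dy ∧ dz

Distribute the wedge, using dx_i ∧ dx_j = -dx_j ∧ dx_i and dx_i ∧ dx_i = 0. For each pair (i, j) with i < j, the coefficient of dx_i ∧ dx_j in alpha ∧ beta is (alpha_i * beta_j - alpha_j * beta_i). Collecting: alpha ∧ beta = (4) dx ∧ dy + (1) dx ∧ dz + (7) dy ∧ dz.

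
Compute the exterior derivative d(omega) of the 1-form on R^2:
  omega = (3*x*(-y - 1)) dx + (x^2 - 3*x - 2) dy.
d(omega) = (5*x - 3) dx ∧ dy

For a 1-form omega = sum_i f_i dx_i, the exterior derivative is
  d(omega) = sum_{i < j} (∂f_j/∂x_i - ∂f_i/∂x_j) dx_i ∧ dx_j.
  coefficient of dx ∧ dy: ∂f_2/∂x - ∂f_1/∂y = ∂(x^2 - 3*x - 2)/∂x - ∂(3*x*(-y - 1))/∂y = 5*x - 3
Assembling: d(omega) = (5*x - 3) dx ∧ dy.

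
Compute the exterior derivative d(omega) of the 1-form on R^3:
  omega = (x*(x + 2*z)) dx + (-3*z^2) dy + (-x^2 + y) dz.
d(omega) = (-4*x) dx ∧ dz + (6*z + 1) dy ∧ dz

For a 1-form omega = sum_i f_i dx_i, the exterior derivative is
  d(omega) = sum_{i < j} (∂f_j/∂x_i - ∂f_i/∂x_j) dx_i ∧ dx_j.
  coefficient of dx ∧ dz: ∂f_3/∂x - ∂f_1/∂z = ∂(-x^2 + y)/∂x - ∂(x*(x + 2*z))/∂z = -4*x
  coefficient of dy ∧ dz: ∂f_3/∂y - ∂f_2/∂z = ∂(-x^2 + y)/∂y - ∂(-3*z^2)/∂z = 6*z + 1
Assembling: d(omega) = (-4*x) dx ∧ dz + (6*z + 1) dy ∧ dz.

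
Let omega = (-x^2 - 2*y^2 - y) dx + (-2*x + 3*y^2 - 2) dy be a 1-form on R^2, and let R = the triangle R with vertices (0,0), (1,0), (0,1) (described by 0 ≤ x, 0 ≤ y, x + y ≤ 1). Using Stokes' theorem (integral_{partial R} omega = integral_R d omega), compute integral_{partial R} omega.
integral_(partial R) omega = 1/6

Stokes: integral_partial_R omega = integral_R d omega with d omega = (∂Q/∂x - ∂P/∂y) dx ∧ dy.
  ∂Q/∂x = -2
  ∂P/∂y = -4*y - 1
  integrand = ∂Q/∂x - ∂P/∂y = 4*y - 1.
Integrating over R: integral_0^1 integral_0^{1-x} (4*y - 1) dy dx = 1/6.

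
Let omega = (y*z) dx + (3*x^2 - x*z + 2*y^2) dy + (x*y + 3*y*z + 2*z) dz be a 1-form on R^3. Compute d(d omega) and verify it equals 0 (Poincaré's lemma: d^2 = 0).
d(d omega) = 0

Step 1: d omega = sum_{i<j} (∂f_j/∂x_i - ∂f_i/∂x_j) dx_i ∧ dx_j:
  coeff of dx ∧ dy: 6*x - 2*z
  coeff of dx ∧ dz: 0
  coeff of dy ∧ dz: 2*x + 3*z
Step 2: Apply d again to each 2-form coefficient. The only possible 3-form in R^3 is dx ∧ dy ∧ dz, with coefficient
  ∂(coeff of dy∧dz)/∂x - ∂(coeff of dx∧dz)/∂y + ∂(coeff of dx∧dy)/∂z
  = ∂/∂x (2*x + 3*z) - ∂/∂y (0) + ∂/∂z (6*x - 2*z).
Each of these terms simplifies to sums of mixed partials that cancel in pairs. The result is 0 (by equality of mixed partials for smooth functions — Schwarz / Clairaut).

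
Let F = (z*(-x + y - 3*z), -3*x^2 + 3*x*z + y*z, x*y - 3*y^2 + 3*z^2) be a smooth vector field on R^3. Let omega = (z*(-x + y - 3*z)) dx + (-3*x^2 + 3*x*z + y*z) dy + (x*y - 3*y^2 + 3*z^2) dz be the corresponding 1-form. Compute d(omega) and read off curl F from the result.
d(omega) = (-2*x - 7*y) dy ∧ dz + (-x - 6*z) dz ∧ dx + (-6*x + 2*z) dx ∧ dy; curl F = (-2*x - 7*y, -x - 6*z, -6*x + 2*z)

d omega = sum_{i<j} (∂f_j/∂x_i - ∂f_i/∂x_j) dx_i ∧ dx_j. Under the identification (dy ∧ dz, dz ∧ dx, dx ∧ dy) ↔ (e_x, e_y, e_z), the coefficients are exactly the components of curl F. Compute:
  ∂R/∂y - ∂Q/∂z = (x - 6*y) - (3*x + y) = -2*x - 7*y
  ∂P/∂z - ∂R/∂x = (-x + y - 6*z) - (y) = -x - 6*z
  ∂Q/∂x - ∂P/∂y = (-6*x + 3*z) - (z) = -6*x + 2*z.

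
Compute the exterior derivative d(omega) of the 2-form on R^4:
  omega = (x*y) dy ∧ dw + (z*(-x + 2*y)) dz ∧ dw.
d(omega) = (y) dx ∧ dy ∧ dw + (-z) dx ∧ dz ∧ dw + (2*z) dy ∧ dz ∧ dw

For a 2-form omega = sum_{i<j} g_{ij} dx_i ∧ dx_j, the exterior derivative is
  d(omega) = sum_{i<j} d(g_{ij}) ∧ dx_i ∧ dx_j = sum_{i<j, k} (∂g_{ij}/∂x_k) dx_k ∧ dx_i ∧ dx_j.
Expand each term, using dx_k ∧ dx_i ∧ dx_j = sgn(permutation) dx_{(a)} ∧ dx_{(b)} ∧ dx_{(c)} with (a < b < c) sorted:
  d(x*y) includes (∂/∂x)(x*y) dx = (y) dx, which multiplied by dy ∧ dw gives (y) dx ∧ dy ∧ dw
  d(z*(-x + 2*y)) includes (∂/∂x)(z*(-x + 2*y)) dx = (-z) dx, which multiplied by dz ∧ dw gives (-z) dx ∧ dz ∧ dw
  d(z*(-x + 2*y)) includes (∂/∂y)(z*(-x + 2*y)) dy = (2*z) dy, which multiplied by dz ∧ dw gives (2*z) dy ∧ dz ∧ dw
Collecting like 3-forms: d(omega) = (y) dx ∧ dy ∧ dw + (-z) dx ∧ dz ∧ dw + (2*z) dy ∧ dz ∧ dw.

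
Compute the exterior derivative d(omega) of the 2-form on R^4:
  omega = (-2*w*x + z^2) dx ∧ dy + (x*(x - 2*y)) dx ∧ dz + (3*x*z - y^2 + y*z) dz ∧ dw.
d(omega) = (2*x + 2*z) dx ∧ dy ∧ dz + (-2*x) dx ∧ dy ∧ dw + (3*z) dx ∧ dz ∧ dw + (-2*y + z) dy ∧ dz ∧ dw

For a 2-form omega = sum_{i<j} g_{ij} dx_i ∧ dx_j, the exterior derivative is
  d(omega) = sum_{i<j} d(g_{ij}) ∧ dx_i ∧ dx_j = sum_{i<j, k} (∂g_{ij}/∂x_k) dx_k ∧ dx_i ∧ dx_j.
Expand each term, using dx_k ∧ dx_i ∧ dx_j = sgn(permutation) dx_{(a)} ∧ dx_{(b)} ∧ dx_{(c)} with (a < b < c) sorted:
  d(-2*w*x + z^2) includes (∂/∂z)(-2*w*x + z^2) dz = (2*z) dz, which multiplied by dx ∧ dy gives (2*z) dx ∧ dy ∧ dz
  d(-2*w*x + z^2) includes (∂/∂w)(-2*w*x + z^2) dw = (-2*x) dw, which multiplied by dx ∧ dy gives (-2*x) dx ∧ dy ∧ dw
  d(x*(x - 2*y)) includes (∂/∂y)(x*(x - 2*y)) dy = (-2*x) dy, which multiplied by dx ∧ dz gives (2*x) dx ∧ dy ∧ dz
  d(3*x*z - y^2 + y*z) includes (∂/∂x)(3*x*z - y^2 + y*z) dx = (3*z) dx, which multiplied by dz ∧ dw gives (3*z) dx ∧ dz ∧ dw
  d(3*x*z - y^2 + y*z) includes (∂/∂y)(3*x*z - y^2 + y*z) dy = (-2*y + z) dy, which multiplied by dz ∧ dw gives (-2*y + z) dy ∧ dz ∧ dw
Collecting like 3-forms: d(omega) = (2*x + 2*z) dx ∧ dy ∧ dz + (-2*x) dx ∧ dy ∧ dw + (3*z) dx ∧ dz ∧ dw + (-2*y + z) dy ∧ dz ∧ dw.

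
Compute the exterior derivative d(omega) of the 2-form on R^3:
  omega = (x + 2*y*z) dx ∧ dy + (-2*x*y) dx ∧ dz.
d(omega) = (2*x + 2*y) dx ∧ dy ∧ dz

For a 2-form omega = sum_{i<j} g_{ij} dx_i ∧ dx_j, the exterior derivative is
  d(omega) = sum_{i<j} d(g_{ij}) ∧ dx_i ∧ dx_j = sum_{i<j, k} (∂g_{ij}/∂x_k) dx_k ∧ dx_i ∧ dx_j.
Expand each term, using dx_k ∧ dx_i ∧ dx_j = sgn(permutation) dx_{(a)} ∧ dx_{(b)} ∧ dx_{(c)} with (a < b < c) sorted:
  d(x + 2*y*z) includes (∂/∂z)(x + 2*y*z) dz = (2*y) dz, which multiplied by dx ∧ dy gives (2*y) dx ∧ dy ∧ dz
  d(-2*x*y) includes (∂/∂y)(-2*x*y) dy = (-2*x) dy, which multiplied by dx ∧ dz gives (2*x) dx ∧ dy ∧ dz
Collecting like 3-forms: d(omega) = (2*x + 2*y) dx ∧ dy ∧ dz.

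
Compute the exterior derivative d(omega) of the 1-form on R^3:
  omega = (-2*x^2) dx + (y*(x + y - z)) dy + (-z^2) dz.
d(omega) = (y) dx ∧ dy + (y) dy ∧ dz

For a 1-form omega = sum_i f_i dx_i, the exterior derivative is
  d(omega) = sum_{i < j} (∂f_j/∂x_i - ∂f_i/∂x_j) dx_i ∧ dx_j.
  coefficient of dx ∧ dy: ∂f_2/∂x - ∂f_1/∂y = ∂(y*(x + y - z))/∂x - ∂(-2*x^2)/∂y = y
  coefficient of dy ∧ dz: ∂f_3/∂y - ∂f_2/∂z = ∂(-z^2)/∂y - ∂(y*(x + y - z))/∂z = y
Assembling: d(omega) = (y) dx ∧ dy + (y) dy ∧ dz.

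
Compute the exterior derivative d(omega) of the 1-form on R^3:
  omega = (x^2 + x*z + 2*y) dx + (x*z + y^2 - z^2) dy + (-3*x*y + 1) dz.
d(omega) = (z - 2) dx ∧ dy + (-x - 3*y) dx ∧ dz + (-4*x + 2*z) dy ∧ dz

For a 1-form omega = sum_i f_i dx_i, the exterior derivative is
  d(omega) = sum_{i < j} (∂f_j/∂x_i - ∂f_i/∂x_j) dx_i ∧ dx_j.
  coefficient of dx ∧ dy: ∂f_2/∂x - ∂f_1/∂y = ∂(x*z + y^2 - z^2)/∂x - ∂(x^2 + x*z + 2*y)/∂y = z - 2
  coefficient of dx ∧ dz: ∂f_3/∂x - ∂f_1/∂z = ∂(-3*x*y + 1)/∂x - ∂(x^2 + x*z + 2*y)/∂z = -x - 3*y
  coefficient of dy ∧ dz: ∂f_3/∂y - ∂f_2/∂z = ∂(-3*x*y + 1)/∂y - ∂(x*z + y^2 - z^2)/∂z = -4*x + 2*z
Assembling: d(omega) = (z - 2) dx ∧ dy + (-x - 3*y) dx ∧ dz + (-4*x + 2*z) dy ∧ dz.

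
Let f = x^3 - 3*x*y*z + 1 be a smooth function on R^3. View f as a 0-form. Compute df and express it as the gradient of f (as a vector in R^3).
df = (3*x^2 - 3*y*z) dx + (-3*x*z) dy + (-3*x*y) dz; grad f = (3*x^2 - 3*y*z, -3*x*z, -3*x*y)

For a 0-form f, d f = (∂f/∂x) dx + (∂f/∂y) dy + (∂f/∂z) dz. The components of the vector representation are exactly the entries of grad f in Cartesian coordinates:
  ∂f/∂x = 3*x^2 - 3*y*z
  ∂f/∂y = -3*x*z
  ∂f/∂z = -3*x*y.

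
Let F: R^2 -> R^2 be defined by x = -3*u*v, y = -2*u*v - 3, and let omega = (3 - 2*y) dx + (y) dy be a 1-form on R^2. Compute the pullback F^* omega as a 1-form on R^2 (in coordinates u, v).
F^* omega = (v*(-8*u*v - 21)) du + (u*(-8*u*v - 21)) dv

Using F^*(f dg) = (f ∘ F) d(g ∘ F), substitute each coordinate x_i by F_i(u, v) in f_i, and replace dx_i by d F_i = (∂F_i/∂u) du + (∂F_i/∂v) dv.
  For the x component: f_1(F) = 4*u*v + 9; d F_1 = (-3*v) du + (-3*u) dv
  For the y component: f_2(F) = -2*u*v - 3; d F_2 = (-2*v) du + (-2*u) dv
Combining and collecting du, dv coefficients:
  coeff of du: v*(-8*u*v - 21)
  coeff of dv: u*(-8*u*v - 21)
F^* omega = (v*(-8*u*v - 21)) du + (u*(-8*u*v - 21)) dv.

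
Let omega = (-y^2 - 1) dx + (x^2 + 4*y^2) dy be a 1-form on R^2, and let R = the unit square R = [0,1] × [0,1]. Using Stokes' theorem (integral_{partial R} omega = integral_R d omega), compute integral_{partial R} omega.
integral_(partial R) omega = 2

Stokes: integral_partial_R omega = integral_R d omega with d omega = (∂Q/∂x - ∂P/∂y) dx ∧ dy.
  ∂Q/∂x = 2*x
  ∂P/∂y = -2*y
  integrand = ∂Q/∂x - ∂P/∂y = 2*x + 2*y.
Integrating over R: integral_0^1 integral_0^1 (2*x + 2*y) dx dy = 2.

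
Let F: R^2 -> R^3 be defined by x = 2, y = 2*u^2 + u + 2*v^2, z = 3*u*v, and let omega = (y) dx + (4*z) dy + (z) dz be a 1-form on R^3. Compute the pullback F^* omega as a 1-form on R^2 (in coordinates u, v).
F^* omega = (3*u*v*(16*u + 3*v + 4)) du + (3*u*v*(3*u + 16*v)) dv

Using F^*(f dg) = (f ∘ F) d(g ∘ F), substitute each coordinate x_i by F_i(u, v) in f_i, and replace dx_i by d F_i = (∂F_i/∂u) du + (∂F_i/∂v) dv.
  For the x component: f_1(F) = 2*u^2 + u + 2*v^2; d F_1 = (0) du + (0) dv
  For the y component: f_2(F) = 12*u*v; d F_2 = (4*u + 1) du + (4*v) dv
  For the z component: f_3(F) = 3*u*v; d F_3 = (3*v) du + (3*u) dv
Combining and collecting du, dv coefficients:
  coeff of du: 3*u*v*(16*u + 3*v + 4)
  coeff of dv: 3*u*v*(3*u + 16*v)
F^* omega = (3*u*v*(16*u + 3*v + 4)) du + (3*u*v*(3*u + 16*v)) dv.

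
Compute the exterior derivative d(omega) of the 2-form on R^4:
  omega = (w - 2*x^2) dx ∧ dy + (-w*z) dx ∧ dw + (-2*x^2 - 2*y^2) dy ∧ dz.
d(omega) = (1) dx ∧ dy ∧ dw + (w) dx ∧ dz ∧ dw + (-4*x) dx ∧ dy ∧ dz

For a 2-form omega = sum_{i<j} g_{ij} dx_i ∧ dx_j, the exterior derivative is
  d(omega) = sum_{i<j} d(g_{ij}) ∧ dx_i ∧ dx_j = sum_{i<j, k} (∂g_{ij}/∂x_k) dx_k ∧ dx_i ∧ dx_j.
Expand each term, using dx_k ∧ dx_i ∧ dx_j = sgn(permutation) dx_{(a)} ∧ dx_{(b)} ∧ dx_{(c)} with (a < b < c) sorted:
  d(w - 2*x^2) includes (∂/∂w)(w - 2*x^2) dw = (1) dw, which multiplied by dx ∧ dy gives (1) dx ∧ dy ∧ dw
  d(-w*z) includes (∂/∂z)(-w*z) dz = (-w) dz, which multiplied by dx ∧ dw gives (w) dx ∧ dz ∧ dw
  d(-2*x^2 - 2*y^2) includes (∂/∂x)(-2*x^2 - 2*y^2) dx = (-4*x) dx, which multiplied by dy ∧ dz gives (-4*x) dx ∧ dy ∧ dz
Collecting like 3-forms: d(omega) = (1) dx ∧ dy ∧ dw + (w) dx ∧ dz ∧ dw + (-4*x) dx ∧ dy ∧ dz.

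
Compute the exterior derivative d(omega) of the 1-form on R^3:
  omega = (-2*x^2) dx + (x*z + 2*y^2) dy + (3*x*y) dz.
d(omega) = (z) dx ∧ dy + (3*y) dx ∧ dz + (2*x) dy ∧ dz

For a 1-form omega = sum_i f_i dx_i, the exterior derivative is
  d(omega) = sum_{i < j} (∂f_j/∂x_i - ∂f_i/∂x_j) dx_i ∧ dx_j.
  coefficient of dx ∧ dy: ∂f_2/∂x - ∂f_1/∂y = ∂(x*z + 2*y^2)/∂x - ∂(-2*x^2)/∂y = z
  coefficient of dx ∧ dz: ∂f_3/∂x - ∂f_1/∂z = ∂(3*x*y)/∂x - ∂(-2*x^2)/∂z = 3*y
  coefficient of dy ∧ dz: ∂f_3/∂y - ∂f_2/∂z = ∂(3*x*y)/∂y - ∂(x*z + 2*y^2)/∂z = 2*x
Assembling: d(omega) = (z) dx ∧ dy + (3*y) dx ∧ dz + (2*x) dy ∧ dz.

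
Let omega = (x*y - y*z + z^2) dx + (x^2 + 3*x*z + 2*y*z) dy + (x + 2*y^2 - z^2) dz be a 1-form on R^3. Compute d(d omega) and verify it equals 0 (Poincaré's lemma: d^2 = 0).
d(d omega) = 0

Step 1: d omega = sum_{i<j} (∂f_j/∂x_i - ∂f_i/∂x_j) dx_i ∧ dx_j:
  coeff of dx ∧ dy: x + 4*z
  coeff of dx ∧ dz: y - 2*z + 1
  coeff of dy ∧ dz: -3*x + 2*y
Step 2: Apply d again to each 2-form coefficient. The only possible 3-form in R^3 is dx ∧ dy ∧ dz, with coefficient
  ∂(coeff of dy∧dz)/∂x - ∂(coeff of dx∧dz)/∂y + ∂(coeff of dx∧dy)/∂z
  = ∂/∂x (-3*x + 2*y) - ∂/∂y (y - 2*z + 1) + ∂/∂z (x + 4*z).
Each of these terms simplifies to sums of mixed partials that cancel in pairs. The result is 0 (by equality of mixed partials for smooth functions — Schwarz / Clairaut).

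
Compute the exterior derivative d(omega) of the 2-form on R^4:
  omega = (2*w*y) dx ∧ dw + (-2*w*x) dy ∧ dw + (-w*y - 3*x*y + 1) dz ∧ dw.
d(omega) = (-4*w) dx ∧ dy ∧ dw + (-3*y) dx ∧ dz ∧ dw + (-w - 3*x) dy ∧ dz ∧ dw

For a 2-form omega = sum_{i<j} g_{ij} dx_i ∧ dx_j, the exterior derivative is
  d(omega) = sum_{i<j} d(g_{ij}) ∧ dx_i ∧ dx_j = sum_{i<j, k} (∂g_{ij}/∂x_k) dx_k ∧ dx_i ∧ dx_j.
Expand each term, using dx_k ∧ dx_i ∧ dx_j = sgn(permutation) dx_{(a)} ∧ dx_{(b)} ∧ dx_{(c)} with (a < b < c) sorted:
  d(2*w*y) includes (∂/∂y)(2*w*y) dy = (2*w) dy, which multiplied by dx ∧ dw gives (-2*w) dx ∧ dy ∧ dw
  d(-2*w*x) includes (∂/∂x)(-2*w*x) dx = (-2*w) dx, which multiplied by dy ∧ dw gives (-2*w) dx ∧ dy ∧ dw
  d(-w*y - 3*x*y + 1) includes (∂/∂x)(-w*y - 3*x*y + 1) dx = (-3*y) dx, which multiplied by dz ∧ dw gives (-3*y) dx ∧ dz ∧ dw
  d(-w*y - 3*x*y + 1) includes (∂/∂y)(-w*y - 3*x*y + 1) dy = (-w - 3*x) dy, which multiplied by dz ∧ dw gives (-w - 3*x) dy ∧ dz ∧ dw
Collecting like 3-forms: d(omega) = (-4*w) dx ∧ dy ∧ dw + (-3*y) dx ∧ dz ∧ dw + (-w - 3*x) dy ∧ dz ∧ dw.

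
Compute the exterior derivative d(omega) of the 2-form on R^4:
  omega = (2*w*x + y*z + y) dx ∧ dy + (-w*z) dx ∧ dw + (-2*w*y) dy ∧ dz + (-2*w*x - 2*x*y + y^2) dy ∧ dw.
d(omega) = (y) dx ∧ dy ∧ dz + (-2*w + 2*x - 2*y) dx ∧ dy ∧ dw + (w) dx ∧ dz ∧ dw + (-2*y) dy ∧ dz ∧ dw

For a 2-form omega = sum_{i<j} g_{ij} dx_i ∧ dx_j, the exterior derivative is
  d(omega) = sum_{i<j} d(g_{ij}) ∧ dx_i ∧ dx_j = sum_{i<j, k} (∂g_{ij}/∂x_k) dx_k ∧ dx_i ∧ dx_j.
Expand each term, using dx_k ∧ dx_i ∧ dx_j = sgn(permutation) dx_{(a)} ∧ dx_{(b)} ∧ dx_{(c)} with (a < b < c) sorted:
  d(2*w*x + y*z + y) includes (∂/∂z)(2*w*x + y*z + y) dz = (y) dz, which multiplied by dx ∧ dy gives (y) dx ∧ dy ∧ dz
  d(2*w*x + y*z + y) includes (∂/∂w)(2*w*x + y*z + y) dw = (2*x) dw, which multiplied by dx ∧ dy gives (2*x) dx ∧ dy ∧ dw
  d(-w*z) includes (∂/∂z)(-w*z) dz = (-w) dz, which multiplied by dx ∧ dw gives (w) dx ∧ dz ∧ dw
  d(-2*w*y) includes (∂/∂w)(-2*w*y) dw = (-2*y) dw, which multiplied by dy ∧ dz gives (-2*y) dy ∧ dz ∧ dw
  d(-2*w*x - 2*x*y + y^2) includes (∂/∂x)(-2*w*x - 2*x*y + y^2) dx = (-2*w - 2*y) dx, which multiplied by dy ∧ dw gives (-2*w - 2*y) dx ∧ dy ∧ dw
Collecting like 3-forms: d(omega) = (y) dx ∧ dy ∧ dz + (-2*w + 2*x - 2*y) dx ∧ dy ∧ dw + (w) dx ∧ dz ∧ dw + (-2*y) dy ∧ dz ∧ dw.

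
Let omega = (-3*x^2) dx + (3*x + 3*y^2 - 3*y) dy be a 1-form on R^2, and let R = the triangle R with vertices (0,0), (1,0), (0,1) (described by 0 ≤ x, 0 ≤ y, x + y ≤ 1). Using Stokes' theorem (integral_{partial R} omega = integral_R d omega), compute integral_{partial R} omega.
integral_(partial R) omega = 3/2

Stokes: integral_partial_R omega = integral_R d omega with d omega = (∂Q/∂x - ∂P/∂y) dx ∧ dy.
  ∂Q/∂x = 3
  ∂P/∂y = 0
  integrand = ∂Q/∂x - ∂P/∂y = 3.
Integrating over R: integral_0^1 integral_0^{1-x} (3) dy dx = 3/2.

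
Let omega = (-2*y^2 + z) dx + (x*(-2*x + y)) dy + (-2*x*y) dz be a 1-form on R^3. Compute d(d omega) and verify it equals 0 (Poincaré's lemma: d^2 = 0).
d(d omega) = 0

Step 1: d omega = sum_{i<j} (∂f_j/∂x_i - ∂f_i/∂x_j) dx_i ∧ dx_j:
  coeff of dx ∧ dy: -4*x + 5*y
  coeff of dx ∧ dz: -2*y - 1
  coeff of dy ∧ dz: -2*x
Step 2: Apply d again to each 2-form coefficient. The only possible 3-form in R^3 is dx ∧ dy ∧ dz, with coefficient
  ∂(coeff of dy∧dz)/∂x - ∂(coeff of dx∧dz)/∂y + ∂(coeff of dx∧dy)/∂z
  = ∂/∂x (-2*x) - ∂/∂y (-2*y - 1) + ∂/∂z (-4*x + 5*y).
Each of these terms simplifies to sums of mixed partials that cancel in pairs. The result is 0 (by equality of mixed partials for smooth functions — Schwarz / Clairaut).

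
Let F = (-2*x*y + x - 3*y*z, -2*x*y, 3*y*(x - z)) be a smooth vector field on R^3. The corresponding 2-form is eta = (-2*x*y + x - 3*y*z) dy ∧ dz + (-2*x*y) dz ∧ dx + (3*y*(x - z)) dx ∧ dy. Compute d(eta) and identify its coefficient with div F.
d(eta) = (-2*x - 5*y + 1) dx ∧ dy ∧ dz; div F = -2*x - 5*y + 1

For a 2-form in R^3 of the form above, applying d gives a 3-form with coefficient ∂P/∂x + ∂Q/∂y + ∂R/∂z:
  ∂P/∂x = 1 - 2*y
  ∂Q/∂y = -2*x
  ∂R/∂z = -3*y
Sum = -2*x - 5*y + 1, which is exactly div F.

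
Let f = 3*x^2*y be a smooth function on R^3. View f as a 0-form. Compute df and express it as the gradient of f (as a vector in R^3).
df = (6*x*y) dx + (3*x^2) dy + (0) dz; grad f = (6*x*y, 3*x^2, 0)

For a 0-form f, d f = (∂f/∂x) dx + (∂f/∂y) dy + (∂f/∂z) dz. The components of the vector representation are exactly the entries of grad f in Cartesian coordinates:
  ∂f/∂x = 6*x*y
  ∂f/∂y = 3*x^2
  ∂f/∂z = 0.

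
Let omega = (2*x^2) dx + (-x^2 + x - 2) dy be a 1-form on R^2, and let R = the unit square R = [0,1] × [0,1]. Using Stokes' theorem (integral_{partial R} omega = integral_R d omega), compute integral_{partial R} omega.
integral_(partial R) omega = 0

Stokes: integral_partial_R omega = integral_R d omega with d omega = (∂Q/∂x - ∂P/∂y) dx ∧ dy.
  ∂Q/∂x = 1 - 2*x
  ∂P/∂y = 0
  integrand = ∂Q/∂x - ∂P/∂y = 1 - 2*x.
Integrating over R: integral_0^1 integral_0^1 (1 - 2*x) dx dy = 0.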